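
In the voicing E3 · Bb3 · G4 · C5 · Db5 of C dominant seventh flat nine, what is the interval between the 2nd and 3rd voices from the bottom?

major sixth

Those voices are Bb3 and G4.
Counting 6 letters and 9 half steps from Bb gives a major sixth.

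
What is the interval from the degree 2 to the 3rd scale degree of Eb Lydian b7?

Eb lydian dominant: Eb F G A Bb C Db.
Degree 2 = F; scale degree 3 = G.
Counting 2 letters and 2 half steps from F gives a major second.

M2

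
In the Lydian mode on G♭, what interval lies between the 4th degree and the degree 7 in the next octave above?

perfect eleventh

Spelling the Lydian mode on G♭: G♭ A♭ B♭ C D♭ E♭ F.
That puts C below F.
From C to F is 17 semitones, exactly the perfect eleventh.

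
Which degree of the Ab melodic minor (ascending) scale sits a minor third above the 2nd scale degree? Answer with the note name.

The scale is Ab Bb Cb Db Eb F G.
The 2nd scale degree is Bb; a minor third above that is Db — scale degree 4.

Db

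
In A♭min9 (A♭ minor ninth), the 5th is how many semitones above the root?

7

A♭ minor ninth: A♭ C♭ E♭ G♭ B♭.
A♭ to E♭ is a perfect fifth: 7 semitones.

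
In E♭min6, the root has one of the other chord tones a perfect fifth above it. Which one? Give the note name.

Spelling the chord: E♭-G♭-B♭-C.
The root is E♭. A perfect fifth above E♭ is B♭.
B♭ is the chord's 5th.

Bb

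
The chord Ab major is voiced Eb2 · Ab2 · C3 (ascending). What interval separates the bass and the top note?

The outer voices are Eb2 and C3.
Counting 6 letters and 9 half steps from Eb gives a major sixth.

M6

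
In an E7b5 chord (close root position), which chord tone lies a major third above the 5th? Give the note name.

The chord tones of E7b5 are E, G♯, B♭, D.
The 5th is B♭. A major third above B♭ is D.
D is the chord's 7th.

D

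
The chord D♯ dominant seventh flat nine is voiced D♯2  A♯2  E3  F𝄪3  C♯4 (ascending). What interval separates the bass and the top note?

The outer voices are D♯2 and C♯4.
From D♯ to C♯: 22 semitones over a fourteenth = minor.

minor fourteenth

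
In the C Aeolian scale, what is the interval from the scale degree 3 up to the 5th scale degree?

The scale runs C D Eb F G Ab Bb.
The scale degree 3 is Eb and the 5th degree is G.
From Eb to G is 4 semitones, exactly the major third.

major third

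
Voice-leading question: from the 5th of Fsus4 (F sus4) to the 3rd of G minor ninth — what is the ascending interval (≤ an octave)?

The 5th of Fsus4 (F sus4) is C; the 3rd of G minor ninth is Bb.
From C to Bb: 10 semitones over a seventh = minor.

minor seventh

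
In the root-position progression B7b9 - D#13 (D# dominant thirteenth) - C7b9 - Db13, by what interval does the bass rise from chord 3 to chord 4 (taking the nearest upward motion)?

minor second

The roots are C and Db.
From C to Db: 1 semitone over a second = minor.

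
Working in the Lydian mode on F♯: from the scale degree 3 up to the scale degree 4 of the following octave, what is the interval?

The scale runs F♯ G♯ A♯ B♯ C♯ D♯ E♯.
That puts A♯ below B♯.
A♯ up to B♯ spans 9 letter names and 14 semitones — a major ninth.

major ninth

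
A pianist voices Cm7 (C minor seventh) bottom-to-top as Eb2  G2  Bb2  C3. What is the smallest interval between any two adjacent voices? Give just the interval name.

major 2nd

Adjacent intervals: Eb2→G2 = major third; G2→Bb2 = minor third; Bb2→C3 = major second.
The smallest is Bb2 to C3, a major second (2 semitones).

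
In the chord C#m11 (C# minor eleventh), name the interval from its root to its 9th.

major ninth

C# minor eleventh: C#-E-G#-B-D#-F#.
The root is C# and the 9th is D#.
From C# to D# is 14 semitones, exactly the major ninth.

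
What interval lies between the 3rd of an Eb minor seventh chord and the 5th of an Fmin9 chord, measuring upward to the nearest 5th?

augmented fourth

The 3rd of Eb minor seventh is Gb; the 5th of Fmin9 is C.
4 letter names make it a fourth; at 6 semitones (a half step wider than perfect) the quality is augmented.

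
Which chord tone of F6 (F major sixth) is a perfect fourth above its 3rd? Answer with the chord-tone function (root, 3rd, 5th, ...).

6th

Spelling the chord: F A C D.
The 3rd is A. A perfect fourth above A is D.
D is the chord's 6th.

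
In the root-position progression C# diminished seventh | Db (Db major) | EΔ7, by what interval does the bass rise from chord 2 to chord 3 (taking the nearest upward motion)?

The roots are Db and E.
From Db to E: 3 semitones over a second = augmented.

augmented second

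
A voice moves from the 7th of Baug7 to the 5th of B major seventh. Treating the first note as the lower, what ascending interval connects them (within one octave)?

major sixth

The 7th of Baug7 is A; the 5th of B major seventh is F♯.
From A to F♯ is 9 semitones, exactly the major sixth.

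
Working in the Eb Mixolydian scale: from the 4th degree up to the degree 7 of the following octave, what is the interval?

perfect eleventh

Eb mixolydian: Eb F G Ab Bb C Db.
That puts Ab below Db.
From Ab to Db is 17 semitones, exactly the perfect eleventh.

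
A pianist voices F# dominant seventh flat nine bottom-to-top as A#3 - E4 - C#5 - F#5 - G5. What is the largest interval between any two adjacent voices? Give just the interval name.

Adjacent intervals: A#3→E4 = diminished fifth; E4→C#5 = major sixth; C#5→F#5 = perfect fourth; F#5→G5 = minor second.
The largest is E4 to C#5, a major sixth (9 semitones).

major sixth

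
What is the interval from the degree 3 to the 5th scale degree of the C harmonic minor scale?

M3

The scale runs C D E♭ F G A♭ B.
The degree 3 is E♭ and the 5th degree is G.
Counting 3 letters and 4 half steps from E♭ gives a major third.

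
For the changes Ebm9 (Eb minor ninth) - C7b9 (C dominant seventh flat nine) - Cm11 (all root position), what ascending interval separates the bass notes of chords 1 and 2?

major sixth

The roots are Eb and C.
Counting 6 letters and 9 half steps from Eb gives a major sixth.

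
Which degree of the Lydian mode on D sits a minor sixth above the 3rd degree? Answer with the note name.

The scale is D E F# G# A B C#.
The 3rd degree is F#; a minor sixth above that is D — scale degree 1.

D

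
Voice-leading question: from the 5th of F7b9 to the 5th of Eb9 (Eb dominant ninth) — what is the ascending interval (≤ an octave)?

minor seventh

F7b9 has C as its 5th, and Eb9 (Eb dominant ninth) has Bb as its 5th.
From C to Bb: 10 semitones over a seventh = minor.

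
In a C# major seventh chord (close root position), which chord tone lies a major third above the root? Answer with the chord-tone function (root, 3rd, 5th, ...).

Spelling the chord: C#–E#–G#–B#.
The root is C#. A major third above C# is E#.
E# is the chord's 3rd.

3rd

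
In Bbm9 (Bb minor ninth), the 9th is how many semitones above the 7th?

4

Spelling the chord: Bb, Db, F, Ab, C.
Ab to C is a major third: 4 semitones.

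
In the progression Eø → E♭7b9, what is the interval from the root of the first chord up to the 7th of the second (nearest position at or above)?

d7

Eø has E as its root, and E♭7b9 has D♭ as its 7th.
From E to D♭: 9 semitones over a seventh = diminished.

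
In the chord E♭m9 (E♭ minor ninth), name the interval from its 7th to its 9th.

major 3rd

E♭min9 is spelled E♭-G♭-B♭-D♭-F.
So we need the interval from D♭ up to F.
From D♭ to F is 4 semitones, exactly the major third.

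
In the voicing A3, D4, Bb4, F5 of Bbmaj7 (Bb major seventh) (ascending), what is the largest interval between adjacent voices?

Adjacent intervals: A3→D4 = perfect fourth; D4→Bb4 = minor sixth; Bb4→F5 = perfect fifth.
The largest is D4 to Bb4, a minor sixth (8 semitones).

minor sixth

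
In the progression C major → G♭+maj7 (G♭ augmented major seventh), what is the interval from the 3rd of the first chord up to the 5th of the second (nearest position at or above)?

m7

The 3rd of C major is E; the 5th of G♭+maj7 (G♭ augmented major seventh) is D.
7 letter names make it a seventh; at 10 semitones (a half step narrower than major) the quality is minor.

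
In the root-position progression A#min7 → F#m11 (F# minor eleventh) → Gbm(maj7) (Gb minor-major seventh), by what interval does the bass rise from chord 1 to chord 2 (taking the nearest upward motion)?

The roots are A# and F#.
6 letter names make it a sixth; at 8 semitones (a half step narrower than major) the quality is minor.

minor sixth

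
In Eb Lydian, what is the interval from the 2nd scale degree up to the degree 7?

Eb lydian: Eb F G A Bb C D.
That puts F below D.
F up to D spans 6 letter names and 9 semitones — a major sixth.

major sixth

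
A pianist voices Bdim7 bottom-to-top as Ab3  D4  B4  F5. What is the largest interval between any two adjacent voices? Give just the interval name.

Adjacent intervals: Ab3→D4 = augmented fourth; D4→B4 = major sixth; B4→F5 = diminished fifth.
The largest is D4 to B4, a major sixth (9 semitones).

major sixth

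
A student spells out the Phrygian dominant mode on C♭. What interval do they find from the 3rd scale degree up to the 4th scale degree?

C♭ phrygian dominant: C♭ D𝄫 E♭ F♭ G♭ A𝄫 B𝄫.
3rd scale degree = E♭; degree 4 = F♭.
From E♭ to F♭: 1 semitone over a second = minor.

minor second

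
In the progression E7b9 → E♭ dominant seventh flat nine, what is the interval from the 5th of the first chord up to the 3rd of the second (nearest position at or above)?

m6

E7b9 has B as its 5th, and E♭ dominant seventh flat nine has G as its 3rd.
From B to G: 8 semitones over a sixth = minor.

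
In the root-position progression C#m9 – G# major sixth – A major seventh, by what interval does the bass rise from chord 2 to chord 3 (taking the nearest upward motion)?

The roots are G# and A.
From G# to A: 1 semitone over a second = minor.

minor second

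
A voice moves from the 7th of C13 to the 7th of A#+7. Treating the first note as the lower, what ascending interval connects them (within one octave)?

The 7th of C13 is Bb; the 7th of A#+7 is G#.
Bb up to G# is 10 semitones, a half step wider than a major sixth, so the interval is augmented.

augmented sixth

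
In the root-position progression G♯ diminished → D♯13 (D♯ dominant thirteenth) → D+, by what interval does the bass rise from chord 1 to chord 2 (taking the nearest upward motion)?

The roots are G♯ and D♯.
Counting 5 letters and 7 half steps from G♯ gives a perfect fifth.

P5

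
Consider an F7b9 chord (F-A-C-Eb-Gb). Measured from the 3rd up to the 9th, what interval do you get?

diminished 7th

The 3rd is A and the 9th is Gb.
A up to Gb is 9 semitones, a whole step narrower than a major seventh, so the interval is diminished.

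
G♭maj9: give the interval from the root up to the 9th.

major ninth

G♭maj9 (G♭ major ninth) is spelled G♭, B♭, D♭, F, A♭.
So we need the interval from G♭ up to A♭.
G♭ up to A♭ spans 9 letter names and 14 semitones — a major ninth.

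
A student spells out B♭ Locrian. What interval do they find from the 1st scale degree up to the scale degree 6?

minor sixth

B♭ locrian: B♭ C♭ D♭ E♭ F♭ G♭ A♭.
The 1st scale degree is B♭ and the 6th degree is G♭.
From B♭ to G♭: 8 semitones over a sixth = minor.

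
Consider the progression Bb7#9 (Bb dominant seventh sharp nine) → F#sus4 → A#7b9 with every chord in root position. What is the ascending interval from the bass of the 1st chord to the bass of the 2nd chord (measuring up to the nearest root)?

The roots are Bb and F#.
Bb up to F# is 8 semitones, a half step wider than a perfect fifth, so the interval is augmented.

augmented 5th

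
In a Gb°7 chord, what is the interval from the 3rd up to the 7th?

d5

Gb diminished seventh: Gb, Bbb, Dbb, Fbb.
That puts Bbb below Fbb.
From Bbb to Fbb: 6 semitones over a fifth = diminished.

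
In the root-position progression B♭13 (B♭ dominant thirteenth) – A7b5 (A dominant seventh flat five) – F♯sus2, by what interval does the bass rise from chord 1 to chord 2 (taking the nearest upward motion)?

M7

The roots are B♭ and A.
Counting 7 letters and 11 half steps from B♭ gives a major seventh.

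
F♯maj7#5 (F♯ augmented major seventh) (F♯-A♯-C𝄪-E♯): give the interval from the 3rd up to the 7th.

P5

So we need the interval from A♯ up to E♯.
A♯ up to E♯ spans 5 letter names and 7 semitones — a perfect fifth.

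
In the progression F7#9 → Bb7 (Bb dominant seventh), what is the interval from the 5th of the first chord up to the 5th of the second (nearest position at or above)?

perfect fourth

The 5th of F7#9 is C; the 5th of Bb7 (Bb dominant seventh) is F.
From C to F is 5 semitones, exactly the perfect fourth.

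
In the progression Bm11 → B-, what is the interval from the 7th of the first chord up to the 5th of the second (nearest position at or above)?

Bm11 has A as its 7th, and B- has F♯ as its 5th.
From A to F♯ is 9 semitones, exactly the major sixth.

major sixth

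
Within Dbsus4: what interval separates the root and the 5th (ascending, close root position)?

Dbsus4 (Db sus4): Db Gb Ab.
That puts Db below Ab.
Db up to Ab spans 5 letter names and 7 semitones — a perfect fifth.

perfect fifth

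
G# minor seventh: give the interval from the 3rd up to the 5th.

M3

G# minor seventh: G#–B–D#–F#.
3rd = B; 5th = D#.
B up to D# spans 3 letter names and 4 semitones — a major third.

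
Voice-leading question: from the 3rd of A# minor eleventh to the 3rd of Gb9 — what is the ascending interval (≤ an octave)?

The 3rd of A# minor eleventh is C#; the 3rd of Gb9 is Bb.
C# up to Bb is 9 semitones, a whole step narrower than a major seventh, so the interval is diminished.

diminished 7th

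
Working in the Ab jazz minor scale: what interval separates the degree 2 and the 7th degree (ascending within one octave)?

M6

Ab melodic minor: Ab Bb Cb Db Eb F G.
Degree 2 = Bb; degree 7 = G.
Counting 6 letters and 9 half steps from Bb gives a major sixth.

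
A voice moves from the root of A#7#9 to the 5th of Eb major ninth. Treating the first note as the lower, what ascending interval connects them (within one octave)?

A#7#9 has A# as its root, and Eb major ninth has Bb as its 5th.
A# up to Bb is 0 semitones, a whole step narrower than a major second, so the interval is diminished.

diminished second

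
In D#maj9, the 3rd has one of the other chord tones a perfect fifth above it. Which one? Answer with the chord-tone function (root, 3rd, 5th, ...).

D#maj9: D#–F##–A#–C##–E#.
The 3rd is F##. A perfect fifth above F## is C##.
C## is the chord's 7th.

7th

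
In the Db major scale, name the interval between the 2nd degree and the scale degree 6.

Db major: Db Eb F Gb Ab Bb C.
So we need the interval from Eb up to Bb.
Counting 5 letters and 7 half steps from Eb gives a perfect fifth.

perfect fifth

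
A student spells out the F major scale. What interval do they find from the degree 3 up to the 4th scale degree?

m2

The scale runs F G A B♭ C D E.
The degree 3 is A and the degree 4 is B♭.
2 letter names make it a second; at 1 semitone (a half step narrower than major) the quality is minor.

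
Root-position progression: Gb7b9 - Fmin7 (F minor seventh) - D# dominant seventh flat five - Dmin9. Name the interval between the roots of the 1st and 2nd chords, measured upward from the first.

The roots are Gb and F.
Gb up to F spans 7 letter names and 11 semitones — a major seventh.

major seventh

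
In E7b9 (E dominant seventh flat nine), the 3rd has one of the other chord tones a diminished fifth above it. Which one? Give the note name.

E7b9 (E dominant seventh flat nine) is spelled E–G♯–B–D–F.
The 3rd is G♯. A diminished fifth above G♯ is D.
D is the chord's 7th.

D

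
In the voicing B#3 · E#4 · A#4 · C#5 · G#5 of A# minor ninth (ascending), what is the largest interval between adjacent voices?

perfect fifth

Adjacent intervals: B#3→E#4 = perfect fourth; E#4→A#4 = perfect fourth; A#4→C#5 = minor third; C#5→G#5 = perfect fifth.
The largest is C#5 to G#5, a perfect fifth (7 semitones).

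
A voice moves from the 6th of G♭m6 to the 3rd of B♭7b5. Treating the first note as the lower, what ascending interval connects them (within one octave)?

The 6th of G♭m6 is E♭; the 3rd of B♭7b5 is D.
E♭ up to D spans 7 letter names and 11 semitones — a major seventh.

major seventh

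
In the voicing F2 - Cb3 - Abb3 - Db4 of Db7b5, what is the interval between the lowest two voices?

Those voices are F2 and Cb3.
From F to Cb: 6 semitones over a fifth = diminished.

diminished fifth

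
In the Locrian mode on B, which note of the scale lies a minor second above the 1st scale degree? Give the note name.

C

The scale is B C D E F G A.
The 1st scale degree is B; a minor second above that is C — scale degree 2.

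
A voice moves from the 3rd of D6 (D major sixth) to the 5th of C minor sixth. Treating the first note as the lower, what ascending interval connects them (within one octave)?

m2

The 3rd of D6 (D major sixth) is F#; the 5th of C minor sixth is G.
F# up to G is 1 semitone, a half step narrower than a major second, so the interval is minor.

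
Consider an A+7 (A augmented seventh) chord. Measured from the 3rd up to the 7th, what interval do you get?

A+7 (A augmented seventh): A-C#-E#-G.
3rd = C#; 7th = G.
From C# to G: 6 semitones over a fifth = diminished.

diminished fifth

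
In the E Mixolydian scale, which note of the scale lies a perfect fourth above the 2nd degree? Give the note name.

B

The scale is E F# G# A B C# D.
The 2nd degree is F#; a perfect fourth above that is B — scale degree 5.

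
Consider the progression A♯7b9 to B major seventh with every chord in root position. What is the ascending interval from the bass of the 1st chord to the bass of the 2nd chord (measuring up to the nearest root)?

The roots are A♯ and B.
A♯ up to B is 1 semitone, a half step narrower than a major second, so the interval is minor.

minor second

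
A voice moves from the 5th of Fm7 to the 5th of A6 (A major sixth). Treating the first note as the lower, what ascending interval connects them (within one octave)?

The 5th of Fm7 is C; the 5th of A6 (A major sixth) is E.
Counting 3 letters and 4 half steps from C gives a major third.

major third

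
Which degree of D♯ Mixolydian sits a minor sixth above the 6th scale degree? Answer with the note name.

G#

The scale is D♯ E♯ F𝄪 G♯ A♯ B♯ C♯.
The 6th scale degree is B♯; a minor sixth above that is G♯ — scale degree 4.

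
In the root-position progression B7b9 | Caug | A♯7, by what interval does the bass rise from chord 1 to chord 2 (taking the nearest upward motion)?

The roots are B and C.
2 letter names make it a second; at 1 semitone (a half step narrower than major) the quality is minor.

m2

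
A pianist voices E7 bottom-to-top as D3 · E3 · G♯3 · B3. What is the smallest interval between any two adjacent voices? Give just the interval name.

Adjacent intervals: D3→E3 = major second; E3→G♯3 = major third; G♯3→B3 = minor third.
The smallest is D3 to E3, a major second (2 semitones).

M2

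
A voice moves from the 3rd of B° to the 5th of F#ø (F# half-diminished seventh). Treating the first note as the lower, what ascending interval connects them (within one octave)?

B° has D as its 3rd, and F#ø (F# half-diminished seventh) has C as its 5th.
From D to C: 10 semitones over a seventh = minor.

minor seventh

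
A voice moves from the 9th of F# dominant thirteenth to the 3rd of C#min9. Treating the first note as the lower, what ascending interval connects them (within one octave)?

minor 6th

The 9th of F# dominant thirteenth is G#; the 3rd of C#min9 is E.
G# up to E is 8 semitones, a half step narrower than a major sixth, so the interval is minor.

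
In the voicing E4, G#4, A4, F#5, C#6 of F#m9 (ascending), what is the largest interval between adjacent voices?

major 6th

Adjacent intervals: E4→G#4 = major third; G#4→A4 = minor second; A4→F#5 = major sixth; F#5→C#6 = perfect fifth.
The largest is A4 to F#5, a major sixth (9 semitones).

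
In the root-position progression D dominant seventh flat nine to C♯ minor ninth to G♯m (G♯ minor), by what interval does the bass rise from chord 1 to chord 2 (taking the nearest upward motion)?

major 7th

The roots are D and C♯.
Counting 7 letters and 11 half steps from D gives a major seventh.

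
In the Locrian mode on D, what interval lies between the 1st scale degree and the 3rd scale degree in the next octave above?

minor tenth

D locrian: D E♭ F G A♭ B♭ C.
1st scale degree = D; degree 3 (up an octave) = F.
10 letter names make it a tenth; at 15 semitones (a half step narrower than major) the quality is minor.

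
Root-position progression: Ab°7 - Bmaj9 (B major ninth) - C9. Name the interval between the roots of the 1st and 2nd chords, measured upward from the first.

The roots are Ab and B.
2 letter names make it a second; at 3 semitones (a half step wider than major) the quality is augmented.

A2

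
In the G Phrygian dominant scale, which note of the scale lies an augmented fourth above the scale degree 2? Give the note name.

D

The scale is G Ab B C D Eb F.
The scale degree 2 is Ab; an augmented fourth above that is D — scale degree 5.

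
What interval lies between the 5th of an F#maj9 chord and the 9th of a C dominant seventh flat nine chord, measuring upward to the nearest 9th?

diminished 2nd

F#maj9 has C# as its 5th, and C dominant seventh flat nine has Db as its 9th.
From C# to Db: 0 semitones over a second = diminished.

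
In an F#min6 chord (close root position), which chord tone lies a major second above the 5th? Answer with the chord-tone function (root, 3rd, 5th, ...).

F# minor sixth: F#-A-C#-D#.
The 5th is C#. A major second above C# is D#.
D# is the chord's 6th.

6th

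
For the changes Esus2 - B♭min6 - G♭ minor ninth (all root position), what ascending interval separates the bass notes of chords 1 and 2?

The roots are E and B♭.
E up to B♭ is 6 semitones, a half step narrower than a perfect fifth, so the interval is diminished.

diminished 5th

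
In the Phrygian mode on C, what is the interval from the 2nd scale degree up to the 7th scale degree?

The scale runs C Db Eb F G Ab Bb.
2nd scale degree = Db; degree 7 = Bb.
Db up to Bb spans 6 letter names and 9 semitones — a major sixth.

major 6th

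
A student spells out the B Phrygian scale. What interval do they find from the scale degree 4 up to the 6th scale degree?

minor third

The scale runs B C D E F♯ G A.
Scale degree 4 = E; scale degree 6 = G.
From E to G: 3 semitones over a third = minor.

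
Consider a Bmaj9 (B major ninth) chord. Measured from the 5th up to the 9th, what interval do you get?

Bmaj9: B–D#–F#–A#–C#.
So we need the interval from F# up to C#.
F# up to C# spans 5 letter names and 7 semitones — a perfect fifth.

perfect fifth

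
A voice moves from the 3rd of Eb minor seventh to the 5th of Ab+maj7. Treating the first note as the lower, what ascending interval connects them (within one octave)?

The 3rd of Eb minor seventh is Gb; the 5th of Ab+maj7 is E.
6 letter names make it a sixth; at 10 semitones (a half step wider than major) the quality is augmented.

augmented sixth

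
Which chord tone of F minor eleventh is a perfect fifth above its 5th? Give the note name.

Fm11: F Ab C Eb G Bb.
The 5th is C. A perfect fifth above C is G.
G is the chord's 9th.

G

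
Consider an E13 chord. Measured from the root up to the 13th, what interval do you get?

major 13th

The chord tones of E13 are E–G#–B–D–F#–C#.
So we need the interval from E up to C#.
From E to C# is 21 semitones, exactly the major thirteenth.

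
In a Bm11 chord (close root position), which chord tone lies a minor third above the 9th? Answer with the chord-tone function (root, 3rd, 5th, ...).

Spelling the chord: B-D-F♯-A-C♯-E.
The 9th is C♯. A minor third above C♯ is E.
E is the chord's 11th.

11th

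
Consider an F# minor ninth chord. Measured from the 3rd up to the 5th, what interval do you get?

Spelling the chord: F# A C# E G#.
The 3rd is A and the 5th is C#.
From A to C# is 4 semitones, exactly the major third.

major third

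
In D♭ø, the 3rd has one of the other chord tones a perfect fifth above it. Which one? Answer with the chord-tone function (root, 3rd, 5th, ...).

7th

The chord tones of D♭ half-diminished seventh are D♭-F♭-A𝄫-C♭.
The 3rd is F♭. A perfect fifth above F♭ is C♭.
C♭ is the chord's 7th.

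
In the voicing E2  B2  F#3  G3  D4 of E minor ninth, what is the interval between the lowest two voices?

perfect fifth

Those voices are E2 and B2.
Counting 5 letters and 7 half steps from E gives a perfect fifth.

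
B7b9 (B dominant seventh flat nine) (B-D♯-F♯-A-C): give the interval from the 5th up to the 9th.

diminished fifth

That puts F♯ below C.
5 letter names make it a fifth; at 6 semitones (a half step narrower than perfect) the quality is diminished.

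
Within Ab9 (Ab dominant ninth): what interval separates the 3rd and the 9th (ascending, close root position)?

Ab dominant ninth: Ab, C, Eb, Gb, Bb.
So we need the interval from C up to Bb.
C up to Bb is 10 semitones, a half step narrower than a major seventh, so the interval is minor.

minor 7th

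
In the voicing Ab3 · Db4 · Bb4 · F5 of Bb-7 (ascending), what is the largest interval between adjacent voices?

Adjacent intervals: Ab3→Db4 = perfect fourth; Db4→Bb4 = major sixth; Bb4→F5 = perfect fifth.
The largest is Db4 to Bb4, a major sixth (9 semitones).

major sixth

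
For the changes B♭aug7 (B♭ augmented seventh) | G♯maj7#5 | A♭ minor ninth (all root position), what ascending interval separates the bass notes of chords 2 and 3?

diminished second

The roots are G♯ and A♭.
G♯ up to A♭ is 0 semitones, a whole step narrower than a major second, so the interval is diminished.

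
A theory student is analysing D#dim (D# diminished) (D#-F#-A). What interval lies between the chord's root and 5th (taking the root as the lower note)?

diminished fifth

So we need the interval from D# up to A.
From D# to A: 6 semitones over a fifth = diminished.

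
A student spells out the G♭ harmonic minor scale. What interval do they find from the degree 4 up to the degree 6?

minor third

G♭ harmonic minor: G♭ A♭ B𝄫 C♭ D♭ E𝄫 F.
That puts C♭ below E𝄫.
From C♭ to E𝄫: 3 semitones over a third = minor.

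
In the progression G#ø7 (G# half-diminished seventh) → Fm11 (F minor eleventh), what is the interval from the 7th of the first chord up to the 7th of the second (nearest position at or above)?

The 7th of G#ø7 (G# half-diminished seventh) is F#; the 7th of Fm11 (F minor eleventh) is Eb.
F# up to Eb is 9 semitones, a whole step narrower than a major seventh, so the interval is diminished.

diminished 7th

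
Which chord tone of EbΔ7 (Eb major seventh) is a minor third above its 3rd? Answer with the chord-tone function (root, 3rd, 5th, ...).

EbM7 (Eb major seventh): Eb-G-Bb-D.
The 3rd is G. A minor third above G is Bb.
Bb is the chord's 5th.

5th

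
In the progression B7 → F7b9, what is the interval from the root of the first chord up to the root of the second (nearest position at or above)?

B7 has B as its root, and F7b9 has F as its root.
B up to F is 6 semitones, a half step narrower than a perfect fifth, so the interval is diminished.

diminished fifth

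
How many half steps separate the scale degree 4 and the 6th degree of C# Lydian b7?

The scale is C# D# E# F## G# A# B.
F## up to A# is a minor third — 3 semitones.

3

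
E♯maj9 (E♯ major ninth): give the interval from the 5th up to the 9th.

Spelling the chord: E♯, G𝄪, B♯, D𝄪, F𝄪.
The 5th is B♯ and the 9th is F𝄪.
B♯ up to F𝄪 spans 5 letter names and 7 semitones — a perfect fifth.

P5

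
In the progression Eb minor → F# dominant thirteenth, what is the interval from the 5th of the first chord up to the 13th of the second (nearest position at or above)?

A3

Eb minor has Bb as its 5th, and F# dominant thirteenth has D# as its 13th.
From Bb to D#: 5 semitones over a third = augmented.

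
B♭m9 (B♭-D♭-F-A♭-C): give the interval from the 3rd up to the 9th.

major seventh

The 3rd is D♭ and the 9th is C.
From D♭ to C is 11 semitones, exactly the major seventh.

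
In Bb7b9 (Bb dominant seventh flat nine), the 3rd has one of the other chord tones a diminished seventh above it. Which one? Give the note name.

Bb dominant seventh flat nine: Bb D F Ab Cb.
The 3rd is D. A diminished seventh above D is Cb.
Cb is the chord's 9th.

Cb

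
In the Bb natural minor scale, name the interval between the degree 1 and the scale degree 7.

Bb natural minor: Bb C Db Eb F Gb Ab.
Degree 1 = Bb; 7th scale degree = Ab.
7 letter names make it a seventh; at 10 semitones (a half step narrower than major) the quality is minor.

m7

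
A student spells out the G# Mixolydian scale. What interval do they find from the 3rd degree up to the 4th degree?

minor 2nd

The scale runs G# A# B# C# D# E# F#.
3rd degree = B#; degree 4 = C#.
B# up to C# is 1 semitone, a half step narrower than a major second, so the interval is minor.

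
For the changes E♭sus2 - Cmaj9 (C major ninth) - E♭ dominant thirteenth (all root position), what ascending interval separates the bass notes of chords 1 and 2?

The roots are E♭ and C.
Counting 6 letters and 9 half steps from E♭ gives a major sixth.

major sixth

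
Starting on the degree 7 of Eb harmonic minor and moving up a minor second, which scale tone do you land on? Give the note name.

Eb

The scale is Eb F Gb Ab Bb Cb D.
The degree 7 is D; a minor second above that is Eb — scale degree 1.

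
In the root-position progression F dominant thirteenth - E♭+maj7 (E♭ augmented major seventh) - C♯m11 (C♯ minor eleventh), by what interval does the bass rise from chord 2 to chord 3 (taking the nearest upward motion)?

The roots are E♭ and C♯.
E♭ up to C♯ is 10 semitones, a half step wider than a major sixth, so the interval is augmented.

A6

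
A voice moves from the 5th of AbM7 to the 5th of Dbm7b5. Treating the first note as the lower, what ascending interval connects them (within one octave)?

diminished fourth

AbM7 has Eb as its 5th, and Dbm7b5 has Abb as its 5th.
From Eb to Abb: 4 semitones over a fourth = diminished.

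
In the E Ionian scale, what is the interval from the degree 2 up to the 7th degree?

Spelling the E Ionian scale: E F# G# A B C# D#.
Degree 2 = F#; degree 7 = D#.
From F# to D# is 9 semitones, exactly the major sixth.

major 6th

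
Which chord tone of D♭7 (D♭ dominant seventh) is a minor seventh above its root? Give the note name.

D♭ dominant seventh is spelled D♭ F A♭ C♭.
The root is D♭. A minor seventh above D♭ is C♭.
C♭ is the chord's 7th.

Cb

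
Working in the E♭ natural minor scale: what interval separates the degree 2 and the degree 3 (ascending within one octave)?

The scale runs E♭ F G♭ A♭ B♭ C♭ D♭.
So we need the interval from F up to G♭.
F up to G♭ is 1 semitone, a half step narrower than a major second, so the interval is minor.

minor second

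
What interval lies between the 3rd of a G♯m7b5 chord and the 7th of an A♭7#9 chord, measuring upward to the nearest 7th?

The 3rd of G♯m7b5 is B; the 7th of A♭7#9 is G♭.
From B to G♭: 7 semitones over a sixth = diminished.

diminished 6th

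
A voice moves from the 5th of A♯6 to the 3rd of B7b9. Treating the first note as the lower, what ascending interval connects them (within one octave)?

A♯6 has E♯ as its 5th, and B7b9 has D♯ as its 3rd.
E♯ up to D♯ is 10 semitones, a half step narrower than a major seventh, so the interval is minor.

m7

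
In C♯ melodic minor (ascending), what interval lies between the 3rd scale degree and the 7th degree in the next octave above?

augmented twelfth

Spelling C♯ melodic minor (ascending): C♯ D♯ E F♯ G♯ A♯ B♯.
So we need the interval from E up to B♯.
E up to B♯ is 20 semitones, a half step wider than a perfect twelfth, so the interval is augmented.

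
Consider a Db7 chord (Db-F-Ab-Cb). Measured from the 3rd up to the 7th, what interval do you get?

diminished fifth

3rd = F; 7th = Cb.
F up to Cb is 6 semitones, a half step narrower than a perfect fifth, so the interval is diminished.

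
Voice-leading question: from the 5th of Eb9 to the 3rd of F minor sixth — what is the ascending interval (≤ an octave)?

minor seventh

Eb9 has Bb as its 5th, and F minor sixth has Ab as its 3rd.
Bb up to Ab is 10 semitones, a half step narrower than a major seventh, so the interval is minor.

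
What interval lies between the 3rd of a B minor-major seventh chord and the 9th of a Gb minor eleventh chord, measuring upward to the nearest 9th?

The 3rd of B minor-major seventh is D; the 9th of Gb minor eleventh is Ab.
From D to Ab: 6 semitones over a fifth = diminished.

diminished fifth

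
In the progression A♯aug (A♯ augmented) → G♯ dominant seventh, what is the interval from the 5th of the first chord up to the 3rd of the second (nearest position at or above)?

diminished 5th

A♯aug (A♯ augmented) has E𝄪 as its 5th, and G♯ dominant seventh has B♯ as its 3rd.
E𝄪 up to B♯ is 6 semitones, a half step narrower than a perfect fifth, so the interval is diminished.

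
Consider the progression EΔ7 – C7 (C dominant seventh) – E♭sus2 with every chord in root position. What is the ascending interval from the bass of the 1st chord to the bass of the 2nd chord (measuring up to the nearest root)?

minor 6th

The roots are E and C.
E up to C is 8 semitones, a half step narrower than a major sixth, so the interval is minor.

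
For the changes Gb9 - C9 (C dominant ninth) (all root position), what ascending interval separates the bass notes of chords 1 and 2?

The roots are Gb and C.
From Gb to C: 6 semitones over a fourth = augmented.

A4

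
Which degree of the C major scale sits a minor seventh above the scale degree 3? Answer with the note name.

The scale is C D E F G A B.
The scale degree 3 is E; a minor seventh above that is D — scale degree 2.

D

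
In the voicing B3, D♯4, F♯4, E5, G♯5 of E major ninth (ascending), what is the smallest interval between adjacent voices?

Adjacent intervals: B3→D♯4 = major third; D♯4→F♯4 = minor third; F♯4→E5 = minor seventh; E5→G♯5 = major third.
The smallest is D♯4 to F♯4, a minor third (3 semitones).

minor third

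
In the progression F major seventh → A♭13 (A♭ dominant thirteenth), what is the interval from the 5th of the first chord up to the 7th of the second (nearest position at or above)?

diminished fifth

F major seventh has C as its 5th, and A♭13 (A♭ dominant thirteenth) has G♭ as its 7th.
5 letter names make it a fifth; at 6 semitones (a half step narrower than perfect) the quality is diminished.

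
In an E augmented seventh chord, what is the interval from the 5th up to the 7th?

Eaug7: E, G#, B#, D.
The 5th is B# and the 7th is D.
From B# to D: 2 semitones over a third = diminished.

diminished third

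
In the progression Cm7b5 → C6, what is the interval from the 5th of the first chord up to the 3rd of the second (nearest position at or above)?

augmented sixth

Cm7b5 has G♭ as its 5th, and C6 has E as its 3rd.
G♭ up to E is 10 semitones, a half step wider than a major sixth, so the interval is augmented.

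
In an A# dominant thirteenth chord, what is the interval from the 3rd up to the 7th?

d5

A#13: A#, C##, E#, G#, B#, F##.
3rd = C##; 7th = G#.
5 letter names make it a fifth; at 6 semitones (a half step narrower than perfect) the quality is diminished.
This 3–7 tritone is the characteristic tension at the heart of the dominant sound.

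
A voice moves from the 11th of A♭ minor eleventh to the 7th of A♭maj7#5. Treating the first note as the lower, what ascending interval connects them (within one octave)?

A4

The 11th of A♭ minor eleventh is D♭; the 7th of A♭maj7#5 is G.
4 letter names make it a fourth; at 6 semitones (a half step wider than perfect) the quality is augmented.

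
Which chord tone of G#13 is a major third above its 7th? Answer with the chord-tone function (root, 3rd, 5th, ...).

Spelling the chord: G#, B#, D#, F#, A#, E#.
The 7th is F#. A major third above F# is A#.
A# is the chord's 9th.

9th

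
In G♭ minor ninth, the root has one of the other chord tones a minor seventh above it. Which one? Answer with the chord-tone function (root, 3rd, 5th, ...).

7th

The chord tones of G♭min9 are G♭ B𝄫 D♭ F♭ A♭.
The root is G♭. A minor seventh above G♭ is F♭.
F♭ is the chord's 7th.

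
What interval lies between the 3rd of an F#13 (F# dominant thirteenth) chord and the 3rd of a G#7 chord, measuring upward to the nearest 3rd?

major 2nd

The 3rd of F#13 (F# dominant thirteenth) is A#; the 3rd of G#7 is B#.
Counting 2 letters and 2 half steps from A# gives a major second.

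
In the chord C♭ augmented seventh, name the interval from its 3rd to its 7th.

d5

C♭7#5: C♭, E♭, G, B𝄫.
The 3rd is E♭ and the 7th is B𝄫.
E♭ up to B𝄫 is 6 semitones, a half step narrower than a perfect fifth, so the interval is diminished.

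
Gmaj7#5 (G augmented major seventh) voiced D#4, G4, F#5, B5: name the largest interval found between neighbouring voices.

Adjacent intervals: D#4→G4 = diminished fourth; G4→F#5 = major seventh; F#5→B5 = perfect fourth.
The largest is G4 to F#5, a major seventh (11 semitones).

major 7th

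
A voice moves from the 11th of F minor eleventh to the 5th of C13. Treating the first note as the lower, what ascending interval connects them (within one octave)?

F minor eleventh has B♭ as its 11th, and C13 has G as its 5th.
Counting 6 letters and 9 half steps from B♭ gives a major sixth.

major sixth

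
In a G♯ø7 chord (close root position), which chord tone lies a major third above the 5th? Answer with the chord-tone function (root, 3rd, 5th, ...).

G♯ø7 (G♯ half-diminished seventh): G♯, B, D, F♯.
The 5th is D. A major third above D is F♯.
F♯ is the chord's 7th.

7th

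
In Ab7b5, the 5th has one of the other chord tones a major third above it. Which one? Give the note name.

Gb

Ab7b5 is spelled Ab-C-Ebb-Gb.
The 5th is Ebb. A major third above Ebb is Gb.
Gb is the chord's 7th.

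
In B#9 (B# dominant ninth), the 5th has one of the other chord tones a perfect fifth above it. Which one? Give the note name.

Spelling the chord: B# D## F## A# C##.
The 5th is F##. A perfect fifth above F## is C##.
C## is the chord's 9th.

C##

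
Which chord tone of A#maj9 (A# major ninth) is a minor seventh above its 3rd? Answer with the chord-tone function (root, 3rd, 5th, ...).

9th

A# major ninth: A#, C##, E#, G##, B#.
The 3rd is C##. A minor seventh above C## is B#.
B# is the chord's 9th.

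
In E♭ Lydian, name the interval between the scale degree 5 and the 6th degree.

The scale runs E♭ F G A B♭ C D.
The scale degree 5 is B♭ and the scale degree 6 is C.
Counting 2 letters and 2 half steps from B♭ gives a major second.

M2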